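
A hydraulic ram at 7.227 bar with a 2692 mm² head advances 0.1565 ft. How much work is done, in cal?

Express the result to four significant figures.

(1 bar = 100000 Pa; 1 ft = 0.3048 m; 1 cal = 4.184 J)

22.18 cal

7.227 bar → 722700 Pa
2692 mm² → 0.002692 m²
F = P × A = 722700 × 0.002692 = 1945.51 N
0.1565 ft → 0.0477012 m
W = F × d = 1945.51 × 0.0477012 = 92.8032 J
In cal: 92.8032 / 4.184 = 22.1805 cal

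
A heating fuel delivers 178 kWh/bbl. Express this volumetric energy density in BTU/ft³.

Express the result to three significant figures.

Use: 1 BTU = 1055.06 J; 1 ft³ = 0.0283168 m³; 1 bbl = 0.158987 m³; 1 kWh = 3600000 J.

178 kWh/bbl × 3600000 J/kWh ÷ 0.158987 m³/bbl = 4.03052×10⁹ J/m³
4.03052×10⁹ J/m³ ÷ 1055.06 J/BTU × 0.0283168 m³/ft³ = 108175 BTU/ft³

1.08×10⁵ BTU/ft³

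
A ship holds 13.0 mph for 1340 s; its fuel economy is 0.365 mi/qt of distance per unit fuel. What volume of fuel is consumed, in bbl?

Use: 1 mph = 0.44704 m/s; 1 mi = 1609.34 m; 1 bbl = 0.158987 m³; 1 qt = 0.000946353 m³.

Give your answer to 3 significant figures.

13.0 mph → 5.81152 m/s
d = v × t = 5.81152 × 1340 = 7787.44 m
0.365 mi/qt → 620708 m/m³
V = d / (distance per unit fuel) = 7787.44 / 620708 = 0.0125461 m³
In bbl: 0.0125461 / 0.158987 = 0.0789127 bbl

0.0789 bbl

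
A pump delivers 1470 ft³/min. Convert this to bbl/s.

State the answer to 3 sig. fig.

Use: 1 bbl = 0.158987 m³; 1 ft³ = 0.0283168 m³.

1470 ft³/min × 0.0283168 m³/ft³ ÷ 60 s/min = 0.693762 m³/s
0.693762 m³/s ÷ 0.158987 m³/bbl = 4.36364 bbl/s

4.36 bbl/s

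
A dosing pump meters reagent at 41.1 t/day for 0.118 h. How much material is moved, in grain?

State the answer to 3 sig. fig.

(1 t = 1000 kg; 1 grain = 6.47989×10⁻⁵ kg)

3.12×10⁶ grain

41.1 t/day → 0.475694 kg/s
0.118 h → 424.8 s
m = ṁ × t = 0.475694 × 424.8 = 202.075 kg
In grain: 202.075 / 6.47989×10⁻⁵ = 3.11849×10⁶ grain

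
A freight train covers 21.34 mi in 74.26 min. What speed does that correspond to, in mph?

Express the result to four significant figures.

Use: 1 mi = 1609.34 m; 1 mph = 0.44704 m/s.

21.34 mi × 1609.34 = 34343.3 m
74.26 min × 60 = 4455.6 s
v = d / t = 34343.3 m / 4455.6 s = 7.7079 m/s
7.7079 m/s ÷ (0.44704 m/s/mph) = 17.2421 mph

17.24 mph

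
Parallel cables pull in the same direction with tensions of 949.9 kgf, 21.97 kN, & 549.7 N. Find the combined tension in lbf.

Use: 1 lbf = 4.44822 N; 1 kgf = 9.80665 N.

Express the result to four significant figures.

7157 lbf

949.9 kgf × 9.80665 = 9315.34 N
21.97 kN × 1000 = 21970 N
549.7 N (already N)
Sum: 9315.34 + 21970 + 549.7 = 31835 N
In lbf: 31835 / 4.44822 = 7156.8 lbf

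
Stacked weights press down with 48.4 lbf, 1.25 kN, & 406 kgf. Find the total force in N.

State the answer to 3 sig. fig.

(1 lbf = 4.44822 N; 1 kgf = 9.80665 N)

48.4 lbf × 4.44822 → 215.294 N
1.25 kN × 1000 → 1250 N
406 kgf × 9.80665 → 3981.5 N
Combined: 215.294 + 1250 + 3981.5 = 5446.79 N

5450 N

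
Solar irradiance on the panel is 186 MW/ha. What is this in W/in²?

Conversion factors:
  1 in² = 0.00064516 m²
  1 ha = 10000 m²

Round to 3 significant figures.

186 MW/ha × 1000000 W/MW ÷ 10000 m²/ha = 18600 W/m²
18600 W/m² × 0.00064516 m²/in² = 12 W/in²

12.0 W/in²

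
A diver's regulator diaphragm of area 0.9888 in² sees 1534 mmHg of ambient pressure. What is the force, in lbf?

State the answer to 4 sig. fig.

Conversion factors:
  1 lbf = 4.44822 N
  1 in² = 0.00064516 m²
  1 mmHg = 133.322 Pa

1534 mmHg × 133.322 = 204516 Pa
0.9888 in² × 0.00064516 = 6.37934×10⁻⁴ m²
F = P × A = 204516 Pa × 6.37934×10⁻⁴ m² = 130.468 N
130.468 N ÷ (4.44822 N/lbf) = 29.3304 lbf

29.33 lbf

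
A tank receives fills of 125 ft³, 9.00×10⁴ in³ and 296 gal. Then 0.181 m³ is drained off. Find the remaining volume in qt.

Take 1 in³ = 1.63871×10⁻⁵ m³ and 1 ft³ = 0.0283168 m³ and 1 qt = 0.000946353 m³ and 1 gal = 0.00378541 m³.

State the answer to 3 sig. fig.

125 ft³ × 0.0283168 = 3.5396 m³
9.00×10⁴ in³ × 1.63871×10⁻⁵ = 1.47484 m³
296 gal × 0.00378541 = 1.12048 m³
0.181 m³ (already m³)
Net: 3.5396 + 1.47484 + 1.12048 − 0.181 = 5.95392 m³
In qt: 5.95392 / 0.000946353 = 6291.44 qt

6290 qt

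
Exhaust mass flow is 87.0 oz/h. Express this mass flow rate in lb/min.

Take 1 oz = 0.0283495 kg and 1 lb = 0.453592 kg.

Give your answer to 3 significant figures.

0.0906 lb/min

87.0 oz/h × 0.0283495 kg/oz ÷ 3600 s/h = 6.85113×10⁻⁴ kg/s
6.85113×10⁻⁴ kg/s ÷ 0.453592 kg/lb × 60 s/min = 0.090625 lb/min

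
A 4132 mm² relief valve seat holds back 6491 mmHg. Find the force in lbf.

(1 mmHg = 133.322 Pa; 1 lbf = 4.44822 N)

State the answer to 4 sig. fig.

6491 mmHg × 133.322 = 865393 Pa
4132 mm² × 10⁻⁶ = 0.004132 m²
F = P × A = 865393 Pa × 0.004132 m² = 3575.8 N
3575.8 N ÷ (4.44822 N/lbf) = 803.872 lbf

803.9 lbf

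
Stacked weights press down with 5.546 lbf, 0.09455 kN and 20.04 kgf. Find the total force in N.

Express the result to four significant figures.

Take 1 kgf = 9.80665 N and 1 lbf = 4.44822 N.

315.7 N

5.546 lbf × 4.44822 = 24.6698 N
0.09455 kN × 1000 = 94.55 N
20.04 kgf × 9.80665 = 196.525 N
Sum: 24.6698 + 94.55 + 196.525 = 315.745 N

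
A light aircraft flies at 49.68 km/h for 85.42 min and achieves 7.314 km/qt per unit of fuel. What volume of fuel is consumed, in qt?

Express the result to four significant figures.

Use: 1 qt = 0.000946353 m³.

9.670 qt

49.68 km/h → 13.8 m/s
85.42 min → 5125.2 s
d = v × t = 13.8 × 5125.2 = 70727.8 m
7.314 km/qt → 7.72862×10⁶ m/m³
V = d / (distance per unit fuel) = 70727.8 / 7.72862×10⁶ = 0.00915141 m³
In qt: 0.00915141 / 0.000946353 = 9.67019 qt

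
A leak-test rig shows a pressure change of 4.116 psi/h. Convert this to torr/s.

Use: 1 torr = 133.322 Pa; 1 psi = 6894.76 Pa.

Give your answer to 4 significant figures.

0.05913 torr/s

4.116 psi/h × 6894.76 Pa/psi ÷ 3600 s/h = 7.88301 Pa/s
7.88301 Pa/s ÷ 133.322 Pa/torr = 0.0591276 torr/s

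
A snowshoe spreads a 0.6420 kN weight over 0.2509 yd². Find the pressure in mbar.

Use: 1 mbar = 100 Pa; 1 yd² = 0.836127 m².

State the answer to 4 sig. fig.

0.6420 kN × 1000 → 642 N
0.2509 yd² × 0.836127 → 0.209784 m²
P = F / A = 642 N / 0.209784 m² = 3060.29 Pa
3060.29 Pa ÷ (100 Pa/mbar) = 30.6029 mbar

30.60 mbar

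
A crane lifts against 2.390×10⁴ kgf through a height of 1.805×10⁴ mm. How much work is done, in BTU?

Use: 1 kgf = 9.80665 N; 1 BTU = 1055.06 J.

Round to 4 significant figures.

2.390×10⁴ kgf × 9.80665 = 234379 N
1.805×10⁴ mm × 0.001 = 18.05 m
W = F × d = 234379 N × 18.05 m = 4.23054×10⁶ J
4.23054×10⁶ J ÷ (1055.06 J/BTU) = 4009.76 BTU

4010 BTU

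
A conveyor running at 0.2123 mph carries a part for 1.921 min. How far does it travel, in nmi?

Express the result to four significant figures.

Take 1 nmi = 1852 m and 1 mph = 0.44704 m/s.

0.2123 mph × 0.44704 = 0.0949066 m/s
1.921 min × 60 = 115.26 s
d = v × t = 0.0949066 m/s × 115.26 s = 10.9389 m
10.9389 m ÷ (1852 m/nmi) = 0.00590653 nmi

0.005907 nmi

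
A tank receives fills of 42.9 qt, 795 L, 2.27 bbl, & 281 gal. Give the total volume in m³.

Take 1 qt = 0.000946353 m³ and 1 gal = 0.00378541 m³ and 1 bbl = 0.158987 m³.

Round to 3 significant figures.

2.26 m³

42.9 qt × 0.000946353 → 0.0405985 m³
795 L × 0.001 → 0.795 m³
2.27 bbl × 0.158987 → 0.3609 m³
281 gal × 0.00378541 → 1.0637 m³
Total: 0.0405985 + 0.795 + 0.3609 + 1.0637 = 2.2602 m³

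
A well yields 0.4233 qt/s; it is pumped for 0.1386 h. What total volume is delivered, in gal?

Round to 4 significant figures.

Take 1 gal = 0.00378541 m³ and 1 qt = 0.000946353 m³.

52.80 gal

0.4233 qt/s → 4.00591×10⁻⁴ m³/s
0.1386 h → 498.96 s
V = Q × t = 4.00591×10⁻⁴ × 498.96 = 0.199879 m³
In gal: 0.199879 / 0.00378541 = 52.8025 gal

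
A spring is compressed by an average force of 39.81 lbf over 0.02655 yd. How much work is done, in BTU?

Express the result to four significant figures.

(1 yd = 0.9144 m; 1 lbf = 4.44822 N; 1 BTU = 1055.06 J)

0.004075 BTU

39.81 lbf × 4.44822 = 177.084 N
0.02655 yd × 0.9144 = 0.0242773 m
W = F × d = 177.084 N × 0.0242773 m = 4.29912 J
4.29912 J ÷ (1055.06 J/BTU) = 0.00407476 BTU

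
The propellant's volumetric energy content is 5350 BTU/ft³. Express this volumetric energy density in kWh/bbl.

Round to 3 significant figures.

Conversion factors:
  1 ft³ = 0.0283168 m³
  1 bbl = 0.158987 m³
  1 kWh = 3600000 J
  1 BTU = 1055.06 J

8.80 kWh/bbl

5350 BTU/ft³ × 1055.06 J/BTU ÷ 0.0283168 m³/ft³ = 1.99336×10⁸ J/m³
1.99336×10⁸ J/m³ ÷ 3600000 J/kWh × 0.158987 m³/bbl = 8.80329 kWh/bbl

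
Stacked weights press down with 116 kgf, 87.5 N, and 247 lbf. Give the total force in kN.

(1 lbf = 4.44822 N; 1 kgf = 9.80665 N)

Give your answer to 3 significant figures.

116 kgf × 9.80665 = 1137.57 N
87.5 N (already N)
247 lbf × 4.44822 = 1098.71 N
Sum: 1137.57 + 87.5 + 1098.71 = 2323.78 N
In kN: 2323.78 / 1000 = 2.32378 kN

2.32 kN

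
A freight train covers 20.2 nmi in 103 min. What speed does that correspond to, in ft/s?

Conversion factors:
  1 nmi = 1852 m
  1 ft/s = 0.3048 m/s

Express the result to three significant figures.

19.9 ft/s

20.2 nmi × 1852 → 37410.4 m
103 min × 60 → 6180 s
v = d / t = 37410.4 m / 6180 s = 6.05346 m/s
6.05346 m/s ÷ (0.3048 m/s/ft/s) = 19.8604 ft/s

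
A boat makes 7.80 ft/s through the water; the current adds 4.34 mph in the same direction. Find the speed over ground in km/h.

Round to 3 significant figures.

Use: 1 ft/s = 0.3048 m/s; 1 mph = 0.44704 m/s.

15.5 km/h

7.80 ft/s × 0.3048 = 2.37744 m/s
4.34 mph × 0.44704 = 1.94015 m/s
Total: 2.37744 + 1.94015 = 4.31759 m/s
In km/h: 4.31759 / (1/3.6) = 15.5433 km/h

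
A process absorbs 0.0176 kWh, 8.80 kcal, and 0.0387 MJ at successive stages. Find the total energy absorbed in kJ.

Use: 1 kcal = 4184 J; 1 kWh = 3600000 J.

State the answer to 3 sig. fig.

139 kJ

0.0176 kWh × 3600000 = 63360 J
8.80 kcal × 4184 = 36819.2 J
0.0387 MJ × 1000000 = 38700 J
Sum: 63360 + 36819.2 + 38700 = 138879 J
In kJ: 138879 / 1000 = 138.879 kJ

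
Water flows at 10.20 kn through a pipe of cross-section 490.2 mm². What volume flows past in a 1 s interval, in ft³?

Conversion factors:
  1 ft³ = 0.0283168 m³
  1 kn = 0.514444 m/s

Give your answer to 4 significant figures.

10.20 kn × 0.514444 = 5.24733 m/s
490.2 mm² × 10⁻⁶ = 4.902×10⁻⁴ m²
V = v × A × t = 5.24733 m/s × 4.902×10⁻⁴ m² × 1 s = 0.00257224 m³
0.00257224 m³ ÷ (0.0283168 m³/ft³) = 0.0908379 ft³

0.09084 ft³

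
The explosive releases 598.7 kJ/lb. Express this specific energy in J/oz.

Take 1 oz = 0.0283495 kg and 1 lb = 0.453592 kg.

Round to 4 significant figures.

598.7 kJ/lb × 1000 J/kJ ÷ 0.453592 kg/lb = 1.31991×10⁶ J/kg
1.31991×10⁶ J/kg × 0.0283495 kg/oz = 37418.8 J/oz

3.742×10⁴ J/oz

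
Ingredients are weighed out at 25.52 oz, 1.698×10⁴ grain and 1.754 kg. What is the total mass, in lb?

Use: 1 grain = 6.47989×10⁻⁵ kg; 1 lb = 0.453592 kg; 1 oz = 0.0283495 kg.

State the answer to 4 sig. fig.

25.52 oz × 0.0283495 = 0.723479 kg
1.698×10⁴ grain × 6.47989×10⁻⁵ = 1.10029 kg
1.754 kg (already kg)
Combined: 0.723479 + 1.10029 + 1.754 = 3.57777 kg
In lb: 3.57777 / 0.453592 = 7.88764 lb

7.888 lb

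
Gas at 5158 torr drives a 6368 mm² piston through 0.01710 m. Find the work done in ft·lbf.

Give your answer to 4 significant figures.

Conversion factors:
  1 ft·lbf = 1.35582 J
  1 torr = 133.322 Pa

55.23 ft·lbf

5158 torr → 687675 Pa
6368 mm² → 0.006368 m²
F = P × A = 687675 × 0.006368 = 4379.11 N
W = F × d = 4379.11 × 0.0171 = 74.8828 J
In ft·lbf: 74.8828 / 1.35582 = 55.2306 ft·lbf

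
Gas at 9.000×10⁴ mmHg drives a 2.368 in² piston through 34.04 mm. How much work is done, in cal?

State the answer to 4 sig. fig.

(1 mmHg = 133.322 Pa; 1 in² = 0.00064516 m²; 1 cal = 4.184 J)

9.000×10⁴ mmHg → 1.1999×10⁷ Pa
2.368 in² → 0.00152774 m²
F = P × A = 1.1999×10⁷ × 0.00152774 = 18331.4 N
34.04 mm → 0.03404 m
W = F × d = 18331.4 × 0.03404 = 624.001 J
In cal: 624.001 / 4.184 = 149.14 cal

149.1 cal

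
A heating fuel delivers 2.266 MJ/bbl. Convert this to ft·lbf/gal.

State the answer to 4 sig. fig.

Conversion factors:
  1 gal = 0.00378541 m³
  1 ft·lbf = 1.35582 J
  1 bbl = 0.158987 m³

3.979×10⁴ ft·lbf/gal

2.266 MJ/bbl × 1000000 J/MJ ÷ 0.158987 m³/bbl = 1.42527×10⁷ J/m³
1.42527×10⁷ J/m³ ÷ 1.35582 J/ft·lbf × 0.00378541 m³/gal = 39793.1 ft·lbf/gal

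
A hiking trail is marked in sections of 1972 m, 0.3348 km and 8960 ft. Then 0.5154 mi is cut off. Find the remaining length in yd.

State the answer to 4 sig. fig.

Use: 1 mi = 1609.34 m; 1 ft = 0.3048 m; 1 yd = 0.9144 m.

1972 m (already m)
0.3348 km × 1000 = 334.8 m
8960 ft × 0.3048 = 2731.01 m
0.5154 mi × 1609.34 = 829.454 m
Result: 1972 + 334.8 + 2731.01 − 829.454 = 4208.36 m
In yd: 4208.36 / 0.9144 = 4602.32 yd

4602 yd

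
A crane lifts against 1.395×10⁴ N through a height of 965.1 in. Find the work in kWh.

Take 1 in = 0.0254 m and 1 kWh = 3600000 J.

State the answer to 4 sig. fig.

0.09499 kWh

965.1 in × 0.0254 → 24.5135 m
W = F × d = 13950 N × 24.5135 m = 341963 J
341963 J ÷ (3600000 J/kWh) = 0.0949897 kWh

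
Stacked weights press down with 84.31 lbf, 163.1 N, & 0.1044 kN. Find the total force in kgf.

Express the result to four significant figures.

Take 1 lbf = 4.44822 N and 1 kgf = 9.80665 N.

65.52 kgf

84.31 lbf × 4.44822 → 375.029 N
163.1 N (already N)
0.1044 kN × 1000 → 104.4 N
Combined: 375.029 + 163.1 + 104.4 = 642.529 N
In kgf: 642.529 / 9.80665 = 65.5197 kgf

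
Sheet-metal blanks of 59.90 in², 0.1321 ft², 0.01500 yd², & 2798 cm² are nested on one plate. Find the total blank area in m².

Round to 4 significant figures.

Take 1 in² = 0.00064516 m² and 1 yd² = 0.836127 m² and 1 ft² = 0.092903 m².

0.3433 m²

59.90 in² × 0.00064516 → 0.0386451 m²
0.1321 ft² × 0.092903 → 0.0122725 m²
0.01500 yd² × 0.836127 → 0.0125419 m²
2798 cm² × 0.0001 → 0.2798 m²
Sum: 0.0386451 + 0.0122725 + 0.0125419 + 0.2798 = 0.34326 m²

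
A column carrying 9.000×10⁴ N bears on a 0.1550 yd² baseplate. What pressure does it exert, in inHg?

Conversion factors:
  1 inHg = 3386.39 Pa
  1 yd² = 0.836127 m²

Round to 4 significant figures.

205.1 inHg

0.1550 yd² × 0.836127 → 0.1296 m²
P = F / A = 90000 N / 0.1296 m² = 694444 Pa
694444 Pa ÷ (3386.39 Pa/inHg) = 205.069 inHg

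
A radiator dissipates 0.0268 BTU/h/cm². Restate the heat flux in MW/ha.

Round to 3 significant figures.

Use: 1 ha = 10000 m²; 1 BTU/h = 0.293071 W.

0.785 MW/ha

0.0268 BTU/h/cm² × 0.293071 W/BTU/h ÷ 0.0001 m²/cm² = 78.543 W/m²
78.543 W/m² ÷ 1000000 W/MW × 10000 m²/ha = 0.78543 MW/ha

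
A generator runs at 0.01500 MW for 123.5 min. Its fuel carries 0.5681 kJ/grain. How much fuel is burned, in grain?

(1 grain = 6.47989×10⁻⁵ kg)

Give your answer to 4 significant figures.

1.957×10⁵ grain

0.01500 MW → 15000 W
123.5 min → 7410 s
E = P × t = 15000 × 7410 = 1.1115×10⁸ J
0.5681 kJ/grain → 8.76712×10⁶ J/kg
m = E / e_s = 1.1115×10⁸ / 8.76712×10⁶ = 12.6781 kg
In grain: 12.6781 / 6.47989×10⁻⁵ = 195653 grain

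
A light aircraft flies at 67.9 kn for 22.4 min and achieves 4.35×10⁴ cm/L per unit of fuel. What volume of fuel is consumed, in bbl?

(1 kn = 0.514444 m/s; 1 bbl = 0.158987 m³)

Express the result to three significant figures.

0.679 bbl

67.9 kn → 34.9307 m/s
22.4 min → 1344 s
d = v × t = 34.9307 × 1344 = 46946.9 m
4.35×10⁴ cm/L → 435000 m/m³
V = d / (distance per unit fuel) = 46946.9 / 435000 = 0.107924 m³
In bbl: 0.107924 / 0.158987 = 0.678823 bbl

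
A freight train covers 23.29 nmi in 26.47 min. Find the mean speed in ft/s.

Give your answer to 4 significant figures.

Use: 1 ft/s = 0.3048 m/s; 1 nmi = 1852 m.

89.10 ft/s

23.29 nmi × 1852 = 43133.1 m
26.47 min × 60 = 1588.2 s
v = d / t = 43133.1 m / 1588.2 s = 27.1585 m/s
27.1585 m/s ÷ (0.3048 m/s/ft/s) = 89.1027 ft/s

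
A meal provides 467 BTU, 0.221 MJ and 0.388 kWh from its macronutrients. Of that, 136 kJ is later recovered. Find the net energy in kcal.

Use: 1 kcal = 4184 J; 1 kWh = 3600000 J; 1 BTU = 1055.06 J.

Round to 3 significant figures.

472 kcal

467 BTU × 1055.06 = 492713 J
0.221 MJ × 1000000 = 221000 J
0.388 kWh × 3600000 = 1.3968×10⁶ J
136 kJ × 1000 = 136000 J
Sum: 492713 + 221000 + 1.3968×10⁶ − 136000 = 1.97451×10⁶ J
In kcal: 1.97451×10⁶ / 4184 = 471.919 kcal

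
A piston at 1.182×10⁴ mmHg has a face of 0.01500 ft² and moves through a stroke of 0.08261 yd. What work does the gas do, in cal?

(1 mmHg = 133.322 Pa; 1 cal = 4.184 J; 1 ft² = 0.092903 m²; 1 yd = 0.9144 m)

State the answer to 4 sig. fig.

39.65 cal

1.182×10⁴ mmHg → 1.57587×10⁶ Pa
0.01500 ft² → 0.00139354 m²
F = P × A = 1.57587×10⁶ × 0.00139354 = 2196.04 N
0.08261 yd → 0.0755386 m
W = F × d = 2196.04 × 0.0755386 = 165.886 J
In cal: 165.886 / 4.184 = 39.6477 cal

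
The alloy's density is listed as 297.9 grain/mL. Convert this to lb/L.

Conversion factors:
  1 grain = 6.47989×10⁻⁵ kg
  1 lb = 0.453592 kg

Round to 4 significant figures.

42.56 lb/L

297.9 grain/mL × 6.47989×10⁻⁵ kg/grain ÷ 10⁻⁶ m³/mL = 19303.6 kg/m³
19303.6 kg/m³ ÷ 0.453592 kg/lb × 0.001 m³/L = 42.5572 lb/L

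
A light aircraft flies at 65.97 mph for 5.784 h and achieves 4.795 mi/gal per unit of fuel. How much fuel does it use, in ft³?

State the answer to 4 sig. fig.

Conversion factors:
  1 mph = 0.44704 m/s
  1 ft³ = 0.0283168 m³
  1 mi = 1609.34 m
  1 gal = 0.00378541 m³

10.64 ft³

65.97 mph → 29.4912 m/s
5.784 h → 20822.4 s
d = v × t = 29.4912 × 20822.4 = 614078 m
4.795 mi/gal → 2.03856×10⁶ m/m³
V = d / (distance per unit fuel) = 614078 / 2.03856×10⁶ = 0.301231 m³
In ft³: 0.301231 / 0.0283168 = 10.6379 ft³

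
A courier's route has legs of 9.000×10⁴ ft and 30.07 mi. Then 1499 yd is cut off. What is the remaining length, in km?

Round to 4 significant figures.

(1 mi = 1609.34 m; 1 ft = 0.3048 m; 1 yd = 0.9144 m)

74.45 km

9.000×10⁴ ft × 0.3048 = 27432 m
30.07 mi × 1609.34 = 48392.9 m
1499 yd × 0.9144 = 1370.69 m
Net: 27432 + 48392.9 − 1370.69 = 74454.2 m
In km: 74454.2 / 1000 = 74.4542 km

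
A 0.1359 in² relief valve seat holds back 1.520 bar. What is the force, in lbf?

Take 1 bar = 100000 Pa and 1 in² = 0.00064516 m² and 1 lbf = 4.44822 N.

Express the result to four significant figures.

2.996 lbf

1.520 bar × 100000 → 152000 Pa
0.1359 in² × 0.00064516 → 8.76772×10⁻⁵ m²
F = P × A = 152000 Pa × 8.76772×10⁻⁵ m² = 13.3269 N
13.3269 N ÷ (4.44822 N/lbf) = 2.99601 lbf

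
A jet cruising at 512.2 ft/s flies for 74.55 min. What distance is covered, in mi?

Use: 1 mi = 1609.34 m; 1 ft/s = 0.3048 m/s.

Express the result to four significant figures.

512.2 ft/s × 0.3048 = 156.119 m/s
74.55 min × 60 = 4473 s
d = v × t = 156.119 m/s × 4473 s = 698320 m
698320 m ÷ (1609.34 m/mi) = 433.917 mi

433.9 mi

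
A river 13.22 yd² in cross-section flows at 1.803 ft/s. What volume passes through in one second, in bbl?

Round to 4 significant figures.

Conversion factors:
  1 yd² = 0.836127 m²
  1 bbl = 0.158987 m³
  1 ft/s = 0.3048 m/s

1.803 ft/s × 0.3048 = 0.549554 m/s
13.22 yd² × 0.836127 = 11.0536 m²
V = v × A × t = 0.549554 m/s × 11.0536 m² × 1 s = 6.07455 m³
6.07455 m³ ÷ (0.158987 m³/bbl) = 38.2078 bbl

38.21 bbl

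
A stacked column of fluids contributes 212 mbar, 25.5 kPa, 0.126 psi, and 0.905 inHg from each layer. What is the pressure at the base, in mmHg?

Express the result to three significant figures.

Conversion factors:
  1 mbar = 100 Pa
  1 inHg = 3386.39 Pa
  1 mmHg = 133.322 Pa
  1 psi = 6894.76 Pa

212 mbar × 100 = 21200 Pa
25.5 kPa × 1000 = 25500 Pa
0.126 psi × 6894.76 = 868.74 Pa
0.905 inHg × 3386.39 = 3064.68 Pa
Total: 21200 + 25500 + 868.74 + 3064.68 = 50633.4 Pa
In mmHg: 50633.4 / 133.322 = 379.783 mmHg

380 mmHg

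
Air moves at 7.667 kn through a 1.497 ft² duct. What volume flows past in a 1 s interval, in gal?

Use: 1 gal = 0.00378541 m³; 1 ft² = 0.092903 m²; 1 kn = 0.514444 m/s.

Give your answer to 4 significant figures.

144.9 gal

7.667 kn × 0.514444 → 3.94424 m/s
1.497 ft² × 0.092903 → 0.139076 m²
V = v × A × t = 3.94424 m/s × 0.139076 m² × 1 s = 0.548549 m³
0.548549 m³ ÷ (0.00378541 m³/gal) = 144.911 gal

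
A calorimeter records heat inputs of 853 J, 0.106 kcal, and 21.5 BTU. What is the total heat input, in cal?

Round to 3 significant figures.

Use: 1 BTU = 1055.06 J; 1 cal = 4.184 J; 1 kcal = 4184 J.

853 J (already J)
0.106 kcal × 4184 = 443.504 J
21.5 BTU × 1055.06 = 22683.8 J
Sum: 853 + 443.504 + 22683.8 = 23980.3 J
In cal: 23980.3 / 4.184 = 5731.43 cal

5730 cal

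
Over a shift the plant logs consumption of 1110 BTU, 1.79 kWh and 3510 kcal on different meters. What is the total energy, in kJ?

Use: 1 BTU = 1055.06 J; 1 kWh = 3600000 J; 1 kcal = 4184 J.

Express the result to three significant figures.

2.23×10⁴ kJ

1110 BTU × 1055.06 → 1.17112×10⁶ J
1.79 kWh × 3600000 → 6.444×10⁶ J
3510 kcal × 4184 → 1.46858×10⁷ J
Total: 1.17112×10⁶ + 6.444×10⁶ + 1.46858×10⁷ = 2.23009×10⁷ J
In kJ: 2.23009×10⁷ / 1000 = 22300.9 kJ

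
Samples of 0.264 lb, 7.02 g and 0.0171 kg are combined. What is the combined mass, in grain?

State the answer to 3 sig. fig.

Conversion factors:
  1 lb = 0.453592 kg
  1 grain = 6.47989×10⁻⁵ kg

2220 grain

0.264 lb × 0.453592 = 0.119748 kg
7.02 g × 0.001 = 0.00702 kg
0.0171 kg (already kg)
Sum: 0.119748 + 0.00702 + 0.0171 = 0.143868 kg
In grain: 0.143868 / 6.47989×10⁻⁵ = 2220.22 grain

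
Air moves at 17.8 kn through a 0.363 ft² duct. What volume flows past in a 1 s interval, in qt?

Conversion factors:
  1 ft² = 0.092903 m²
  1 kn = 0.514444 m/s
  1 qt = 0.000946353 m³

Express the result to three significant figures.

17.8 kn × 0.514444 → 9.1571 m/s
0.363 ft² × 0.092903 → 0.0337238 m²
V = v × A × t = 9.1571 m/s × 0.0337238 m² × 1 s = 0.308812 m³
0.308812 m³ ÷ (0.000946353 m³/qt) = 326.318 qt

326 qt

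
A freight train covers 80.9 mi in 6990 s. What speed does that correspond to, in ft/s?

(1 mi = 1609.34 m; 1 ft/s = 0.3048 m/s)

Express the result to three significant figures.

61.1 ft/s

80.9 mi × 1609.34 → 130196 m
v = d / t = 130196 m / 6990 s = 18.626 m/s
18.626 m/s ÷ (0.3048 m/s/ft/s) = 61.1089 ft/s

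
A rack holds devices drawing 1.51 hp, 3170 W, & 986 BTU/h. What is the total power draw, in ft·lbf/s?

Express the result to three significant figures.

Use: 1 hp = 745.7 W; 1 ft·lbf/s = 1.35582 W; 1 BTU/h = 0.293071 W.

3380 ft·lbf/s

1.51 hp × 745.7 → 1126.01 W
3170 W (already W)
986 BTU/h × 0.293071 → 288.968 W
Sum: 1126.01 + 3170 + 288.968 = 4584.98 W
In ft·lbf/s: 4584.98 / 1.35582 = 3381.7 ft·lbf/s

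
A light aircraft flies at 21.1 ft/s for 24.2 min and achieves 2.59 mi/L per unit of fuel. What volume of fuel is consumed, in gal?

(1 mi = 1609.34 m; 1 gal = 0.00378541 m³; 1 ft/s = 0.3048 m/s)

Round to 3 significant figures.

21.1 ft/s → 6.43128 m/s
24.2 min → 1452 s
d = v × t = 6.43128 × 1452 = 9338.22 m
2.59 mi/L → 4.16819×10⁶ m/m³
V = d / (distance per unit fuel) = 9338.22 / 4.16819×10⁶ = 0.00224035 m³
In gal: 0.00224035 / 0.00378541 = 0.591838 gal

0.592 gal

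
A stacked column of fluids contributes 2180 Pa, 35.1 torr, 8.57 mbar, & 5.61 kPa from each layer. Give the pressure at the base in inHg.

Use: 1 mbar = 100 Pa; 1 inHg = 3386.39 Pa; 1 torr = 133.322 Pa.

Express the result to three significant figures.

3.94 inHg

2180 Pa (already Pa)
35.1 torr × 133.322 = 4679.6 Pa
8.57 mbar × 100 = 857 Pa
5.61 kPa × 1000 = 5610 Pa
Total: 2180 + 4679.6 + 857 + 5610 = 13326.6 Pa
In inHg: 13326.6 / 3386.39 = 3.93534 inHg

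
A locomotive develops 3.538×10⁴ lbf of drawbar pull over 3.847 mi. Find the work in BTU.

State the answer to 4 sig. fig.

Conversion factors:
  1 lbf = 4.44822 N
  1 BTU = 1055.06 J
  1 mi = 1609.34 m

9.235×10⁵ BTU

3.538×10⁴ lbf × 4.44822 → 157378 N
3.847 mi × 1609.34 → 6191.13 m
W = F × d = 157378 N × 6191.13 m = 9.74348×10⁸ J
9.74348×10⁸ J ÷ (1055.06 J/BTU) = 923500 BTU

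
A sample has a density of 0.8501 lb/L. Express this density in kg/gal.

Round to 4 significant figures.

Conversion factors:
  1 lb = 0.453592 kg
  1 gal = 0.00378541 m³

1.460 kg/gal

0.8501 lb/L × 0.453592 kg/lb ÷ 0.001 m³/L = 385.599 kg/m³
385.599 kg/m³ × 0.00378541 m³/gal = 1.45965 kg/gal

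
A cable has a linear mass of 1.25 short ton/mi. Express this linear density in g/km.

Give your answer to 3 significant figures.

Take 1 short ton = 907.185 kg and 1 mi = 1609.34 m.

1.25 short ton/mi × 907.185 kg/short ton ÷ 1609.34 m/mi = 0.704625 kg/m
0.704625 kg/m ÷ 0.001 kg/g × 1000 m/km = 704625 g/km

7.05×10⁵ g/km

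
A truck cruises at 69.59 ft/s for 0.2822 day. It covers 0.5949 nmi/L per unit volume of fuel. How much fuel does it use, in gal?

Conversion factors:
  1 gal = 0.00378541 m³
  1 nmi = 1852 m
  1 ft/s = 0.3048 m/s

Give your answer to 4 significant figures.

69.59 ft/s → 21.211 m/s
0.2822 day → 24382.1 s
d = v × t = 21.211 × 24382.1 = 517169 m
0.5949 nmi/L → 1.10175×10⁶ m/m³
V = d / (distance per unit fuel) = 517169 / 1.10175×10⁶ = 0.469407 m³
In gal: 0.469407 / 0.00378541 = 124.004 gal

124.0 gal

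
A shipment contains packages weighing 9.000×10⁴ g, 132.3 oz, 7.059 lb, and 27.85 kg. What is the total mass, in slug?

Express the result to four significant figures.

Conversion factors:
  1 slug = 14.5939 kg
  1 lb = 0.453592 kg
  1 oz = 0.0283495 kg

9.000×10⁴ g × 0.001 = 90 kg
132.3 oz × 0.0283495 = 3.75064 kg
7.059 lb × 0.453592 = 3.20191 kg
27.85 kg (already kg)
Combined: 90 + 3.75064 + 3.20191 + 27.85 = 124.803 kg
In slug: 124.803 / 14.5939 = 8.55172 slug

8.552 slug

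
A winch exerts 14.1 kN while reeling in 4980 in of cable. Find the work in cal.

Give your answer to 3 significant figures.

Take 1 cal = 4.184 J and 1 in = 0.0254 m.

4.26×10⁵ cal

14.1 kN × 1000 → 14100 N
4980 in × 0.0254 → 126.492 m
W = F × d = 14100 N × 126.492 m = 1.78354×10⁶ J
1.78354×10⁶ J ÷ (4.184 J/cal) = 426276 cal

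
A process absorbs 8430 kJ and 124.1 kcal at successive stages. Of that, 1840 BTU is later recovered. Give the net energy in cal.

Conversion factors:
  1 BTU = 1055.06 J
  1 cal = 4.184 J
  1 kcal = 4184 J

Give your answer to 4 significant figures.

1.675×10⁶ cal

8430 kJ × 1000 = 8.43×10⁶ J
124.1 kcal × 4184 = 519234 J
1840 BTU × 1055.06 = 1.94131×10⁶ J
Sum: 8.43×10⁶ + 519234 − 1.94131×10⁶ = 7.00792×10⁶ J
In cal: 7.00792×10⁶ / 4.184 = 1.67493×10⁶ cal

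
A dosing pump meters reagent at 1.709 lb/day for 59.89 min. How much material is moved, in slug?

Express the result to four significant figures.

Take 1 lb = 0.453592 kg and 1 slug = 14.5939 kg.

0.002209 slug

1.709 lb/day → 8.97209×10⁻⁶ kg/s
59.89 min → 3593.4 s
m = ṁ × t = 8.97209×10⁻⁶ × 3593.4 = 0.0322403 kg
In slug: 0.0322403 / 14.5939 = 0.00220916 slug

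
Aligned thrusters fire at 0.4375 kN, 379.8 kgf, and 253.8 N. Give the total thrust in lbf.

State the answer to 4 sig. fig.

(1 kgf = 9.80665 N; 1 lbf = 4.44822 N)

992.7 lbf

0.4375 kN × 1000 → 437.5 N
379.8 kgf × 9.80665 → 3724.57 N
253.8 N (already N)
Combined: 437.5 + 3724.57 + 253.8 = 4415.87 N
In lbf: 4415.87 / 4.44822 = 992.727 lbf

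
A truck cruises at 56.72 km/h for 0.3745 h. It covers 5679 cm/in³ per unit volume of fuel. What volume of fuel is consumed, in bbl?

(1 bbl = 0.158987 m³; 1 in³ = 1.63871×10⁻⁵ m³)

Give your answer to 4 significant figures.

56.72 km/h → 15.7556 m/s
0.3745 h → 1348.2 s
d = v × t = 15.7556 × 1348.2 = 21241.7 m
5679 cm/in³ → 3.46553×10⁶ m/m³
V = d / (distance per unit fuel) = 21241.7 / 3.46553×10⁶ = 0.00612942 m³
In bbl: 0.00612942 / 0.158987 = 0.038553 bbl

0.03855 bbl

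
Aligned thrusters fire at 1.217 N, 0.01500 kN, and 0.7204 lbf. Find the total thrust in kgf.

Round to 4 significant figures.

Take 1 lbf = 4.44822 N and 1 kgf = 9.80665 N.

1.217 N (already N)
0.01500 kN × 1000 = 15 N
0.7204 lbf × 4.44822 = 3.2045 N
Sum: 1.217 + 15 + 3.2045 = 19.4215 N
In kgf: 19.4215 / 9.80665 = 1.98044 kgf

1.980 kgf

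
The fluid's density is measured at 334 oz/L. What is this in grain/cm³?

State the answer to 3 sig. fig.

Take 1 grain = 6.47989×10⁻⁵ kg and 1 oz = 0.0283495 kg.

146 grain/cm³

334 oz/L × 0.0283495 kg/oz ÷ 0.001 m³/L = 9468.73 kg/m³
9468.73 kg/m³ ÷ 6.47989×10⁻⁵ kg/grain × 10⁻⁶ m³/cm³ = 146.125 grain/cm³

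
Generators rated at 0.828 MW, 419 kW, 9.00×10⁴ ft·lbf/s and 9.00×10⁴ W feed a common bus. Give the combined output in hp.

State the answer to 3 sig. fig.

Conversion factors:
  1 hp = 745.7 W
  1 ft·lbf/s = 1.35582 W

1960 hp

0.828 MW × 1000000 = 828000 W
419 kW × 1000 = 419000 W
9.00×10⁴ ft·lbf/s × 1.35582 = 122024 W
9.00×10⁴ W (already W)
Sum: 828000 + 419000 + 122024 + 90000 = 1.45902×10⁶ W
In hp: 1.45902×10⁶ / 745.7 = 1956.58 hp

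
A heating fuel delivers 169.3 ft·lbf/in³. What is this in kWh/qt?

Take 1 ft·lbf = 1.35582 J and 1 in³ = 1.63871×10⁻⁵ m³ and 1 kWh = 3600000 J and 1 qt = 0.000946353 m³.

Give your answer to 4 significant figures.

0.003682 kWh/qt

169.3 ft·lbf/in³ × 1.35582 J/ft·lbf ÷ 1.63871×10⁻⁵ m³/in³ = 1.40074×10⁷ J/m³
1.40074×10⁷ J/m³ ÷ 3600000 J/kWh × 0.000946353 m³/qt = 0.00368221 kWh/qt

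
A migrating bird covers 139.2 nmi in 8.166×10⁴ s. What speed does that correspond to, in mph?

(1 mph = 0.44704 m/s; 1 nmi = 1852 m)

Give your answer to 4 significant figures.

139.2 nmi × 1852 → 257798 m
v = d / t = 257798 m / 81660 s = 3.15697 m/s
3.15697 m/s ÷ (0.44704 m/s/mph) = 7.06194 mph

7.062 mph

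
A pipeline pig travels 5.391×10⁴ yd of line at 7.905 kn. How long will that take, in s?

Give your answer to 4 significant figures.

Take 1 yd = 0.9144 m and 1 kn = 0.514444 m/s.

1.212×10⁴ s

5.391×10⁴ yd × 0.9144 = 49295.3 m
7.905 kn × 0.514444 = 4.06668 m/s
t = d / v = 49295.3 m / 4.06668 m/s = 12121.8 s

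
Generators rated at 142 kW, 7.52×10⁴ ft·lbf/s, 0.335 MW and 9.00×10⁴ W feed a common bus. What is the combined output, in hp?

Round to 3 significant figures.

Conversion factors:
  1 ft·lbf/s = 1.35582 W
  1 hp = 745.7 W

142 kW × 1000 = 142000 W
7.52×10⁴ ft·lbf/s × 1.35582 = 101958 W
0.335 MW × 1000000 = 335000 W
9.00×10⁴ W (already W)
Total: 142000 + 101958 + 335000 + 90000 = 668958 W
In hp: 668958 / 745.7 = 897.087 hp

897 hp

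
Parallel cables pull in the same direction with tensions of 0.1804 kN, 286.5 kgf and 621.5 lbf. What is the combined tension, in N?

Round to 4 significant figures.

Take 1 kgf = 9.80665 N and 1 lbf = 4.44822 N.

0.1804 kN × 1000 → 180.4 N
286.5 kgf × 9.80665 → 2809.61 N
621.5 lbf × 4.44822 → 2764.57 N
Sum: 180.4 + 2809.61 + 2764.57 = 5754.58 N

5755 N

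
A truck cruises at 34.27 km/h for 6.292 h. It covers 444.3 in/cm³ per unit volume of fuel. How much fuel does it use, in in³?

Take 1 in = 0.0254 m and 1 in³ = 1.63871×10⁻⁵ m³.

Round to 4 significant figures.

34.27 km/h → 9.51944 m/s
6.292 h → 22651.2 s
d = v × t = 9.51944 × 22651.2 = 215627 m
444.3 in/cm³ → 1.12852×10⁷ m/m³
V = d / (distance per unit fuel) = 215627 / 1.12852×10⁷ = 0.0191071 m³
In in³: 0.0191071 / 1.63871×10⁻⁵ = 1165.98 in³

1166 in³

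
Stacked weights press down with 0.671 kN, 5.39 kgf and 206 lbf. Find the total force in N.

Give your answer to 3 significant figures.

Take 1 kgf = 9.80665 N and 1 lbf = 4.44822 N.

1640 N

0.671 kN × 1000 = 671 N
5.39 kgf × 9.80665 = 52.8578 N
206 lbf × 4.44822 = 916.333 N
Sum: 671 + 52.8578 + 916.333 = 1640.19 N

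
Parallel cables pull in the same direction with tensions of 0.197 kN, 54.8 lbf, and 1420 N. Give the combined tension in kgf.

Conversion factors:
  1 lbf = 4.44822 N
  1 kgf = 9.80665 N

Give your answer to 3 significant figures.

0.197 kN × 1000 = 197 N
54.8 lbf × 4.44822 = 243.762 N
1420 N (already N)
Combined: 197 + 243.762 + 1420 = 1860.76 N
In kgf: 1860.76 / 9.80665 = 189.745 kgf

190 kgf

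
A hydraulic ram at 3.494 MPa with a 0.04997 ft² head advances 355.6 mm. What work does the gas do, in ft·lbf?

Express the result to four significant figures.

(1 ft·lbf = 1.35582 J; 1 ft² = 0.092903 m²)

4254 ft·lbf

3.494 MPa → 3.494×10⁶ Pa
0.04997 ft² → 0.00464236 m²
F = P × A = 3.494×10⁶ × 0.00464236 = 16220.4 N
355.6 mm → 0.3556 m
W = F × d = 16220.4 × 0.3556 = 5767.97 J
In ft·lbf: 5767.97 / 1.35582 = 4254.23 ft·lbf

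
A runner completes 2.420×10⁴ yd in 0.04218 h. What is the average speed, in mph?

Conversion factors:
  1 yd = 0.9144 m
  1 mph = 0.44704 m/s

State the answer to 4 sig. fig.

2.420×10⁴ yd × 0.9144 = 22128.5 m
0.04218 h × 3600 = 151.848 s
v = d / t = 22128.5 m / 151.848 s = 145.728 m/s
145.728 m/s ÷ (0.44704 m/s/mph) = 325.984 mph

326.0 mph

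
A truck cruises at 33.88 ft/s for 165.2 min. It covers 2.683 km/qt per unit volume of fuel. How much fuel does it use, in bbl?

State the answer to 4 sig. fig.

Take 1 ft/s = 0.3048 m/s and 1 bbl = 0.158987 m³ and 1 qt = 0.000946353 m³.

33.88 ft/s → 10.3266 m/s
165.2 min → 9912 s
d = v × t = 10.3266 × 9912 = 102357 m
2.683 km/qt → 2.83509×10⁶ m/m³
V = d / (distance per unit fuel) = 102357 / 2.83509×10⁶ = 0.0361036 m³
In bbl: 0.0361036 / 0.158987 = 0.227085 bbl

0.2271 bbl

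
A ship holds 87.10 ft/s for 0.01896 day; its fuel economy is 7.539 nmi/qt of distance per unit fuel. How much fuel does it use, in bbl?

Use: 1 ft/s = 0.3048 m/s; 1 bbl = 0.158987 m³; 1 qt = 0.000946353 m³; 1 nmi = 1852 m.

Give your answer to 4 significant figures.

87.10 ft/s → 26.5481 m/s
0.01896 day → 1638.14 s
d = v × t = 26.5481 × 1638.14 = 43489.5 m
7.539 nmi/qt → 1.47537×10⁷ m/m³
V = d / (distance per unit fuel) = 43489.5 / 1.47537×10⁷ = 0.0029477 m³
In bbl: 0.0029477 / 0.158987 = 0.0185405 bbl

0.01854 bbl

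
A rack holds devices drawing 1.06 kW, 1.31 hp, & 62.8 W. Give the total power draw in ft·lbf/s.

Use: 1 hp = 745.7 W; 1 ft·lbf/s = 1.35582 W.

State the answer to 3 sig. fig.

1.06 kW × 1000 = 1060 W
1.31 hp × 745.7 = 976.867 W
62.8 W (already W)
Sum: 1060 + 976.867 + 62.8 = 2099.67 W
In ft·lbf/s: 2099.67 / 1.35582 = 1548.63 ft·lbf/s

1550 ft·lbf/s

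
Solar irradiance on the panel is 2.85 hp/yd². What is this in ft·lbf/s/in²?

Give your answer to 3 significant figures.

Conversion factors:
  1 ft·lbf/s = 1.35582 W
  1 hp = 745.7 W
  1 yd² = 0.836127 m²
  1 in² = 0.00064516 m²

1.21 ft·lbf/s/in²

2.85 hp/yd² × 745.7 W/hp ÷ 0.836127 m²/yd² = 2541.77 W/m²
2541.77 W/m² ÷ 1.35582 W/ft·lbf/s × 0.00064516 m²/in² = 1.20949 ft·lbf/s/in²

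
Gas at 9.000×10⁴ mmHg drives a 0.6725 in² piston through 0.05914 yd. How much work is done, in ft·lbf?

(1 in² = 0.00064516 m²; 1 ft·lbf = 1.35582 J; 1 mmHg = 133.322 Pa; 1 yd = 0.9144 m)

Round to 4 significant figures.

9.000×10⁴ mmHg → 1.1999×10⁷ Pa
0.6725 in² → 4.3387×10⁻⁴ m²
F = P × A = 1.1999×10⁷ × 4.3387×10⁻⁴ = 5206.01 N
0.05914 yd → 0.0540776 m
W = F × d = 5206.01 × 0.0540776 = 281.529 J
In ft·lbf: 281.529 / 1.35582 = 207.645 ft·lbf

207.6 ft·lbf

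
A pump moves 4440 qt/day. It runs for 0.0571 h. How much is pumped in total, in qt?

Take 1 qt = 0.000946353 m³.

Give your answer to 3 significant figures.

4440 qt/day → 4.8632×10⁻⁵ m³/s
0.0571 h → 205.56 s
V = Q × t = 4.8632×10⁻⁵ × 205.56 = 0.00999679 m³
In qt: 0.00999679 / 0.000946353 = 10.5635 qt

10.6 qt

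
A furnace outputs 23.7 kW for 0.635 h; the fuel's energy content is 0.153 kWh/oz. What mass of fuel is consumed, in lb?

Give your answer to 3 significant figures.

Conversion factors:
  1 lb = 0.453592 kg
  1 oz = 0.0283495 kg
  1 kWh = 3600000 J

6.15 lb

23.7 kW → 23700 W
0.635 h → 2286 s
E = P × t = 23700 × 2286 = 5.41782×10⁷ J
0.153 kWh/oz → 1.94289×10⁷ J/kg
m = E / e_s = 5.41782×10⁷ / 1.94289×10⁷ = 2.78854 kg
In lb: 2.78854 / 0.453592 = 6.14768 lb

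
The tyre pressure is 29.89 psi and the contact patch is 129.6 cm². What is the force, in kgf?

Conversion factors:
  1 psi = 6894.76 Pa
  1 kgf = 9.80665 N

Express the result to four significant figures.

29.89 psi × 6894.76 → 206084 Pa
129.6 cm² × 0.0001 → 0.01296 m²
F = P × A = 206084 Pa × 0.01296 m² = 2670.85 N
2670.85 N ÷ (9.80665 N/kgf) = 272.351 kgf

272.4 kgf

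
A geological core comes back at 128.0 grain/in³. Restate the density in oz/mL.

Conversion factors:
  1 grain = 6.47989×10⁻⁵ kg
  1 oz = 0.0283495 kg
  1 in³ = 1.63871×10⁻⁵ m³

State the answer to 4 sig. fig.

0.01785 oz/mL

128.0 grain/in³ × 6.47989×10⁻⁵ kg/grain ÷ 1.63871×10⁻⁵ m³/in³ = 506.146 kg/m³
506.146 kg/m³ ÷ 0.0283495 kg/oz × 10⁻⁶ m³/mL = 0.0178538 oz/mL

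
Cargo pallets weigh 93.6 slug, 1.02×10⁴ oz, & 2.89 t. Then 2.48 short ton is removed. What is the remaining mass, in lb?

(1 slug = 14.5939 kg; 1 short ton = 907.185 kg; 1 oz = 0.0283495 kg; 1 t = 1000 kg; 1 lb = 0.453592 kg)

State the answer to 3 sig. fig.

93.6 slug × 14.5939 → 1365.99 kg
1.02×10⁴ oz × 0.0283495 → 289.165 kg
2.89 t × 1000 → 2890 kg
2.48 short ton × 907.185 → 2249.82 kg
Result: 1365.99 + 289.165 + 2890 − 2249.82 = 2295.34 kg
In lb: 2295.34 / 0.453592 = 5060.36 lb

5060 lb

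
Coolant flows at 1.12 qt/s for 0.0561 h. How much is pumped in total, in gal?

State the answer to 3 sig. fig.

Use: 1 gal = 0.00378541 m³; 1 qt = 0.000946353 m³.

56.5 gal

1.12 qt/s → 0.00105992 m³/s
0.0561 h → 201.96 s
V = Q × t = 0.00105992 × 201.96 = 0.214061 m³
In gal: 0.214061 / 0.00378541 = 56.549 gal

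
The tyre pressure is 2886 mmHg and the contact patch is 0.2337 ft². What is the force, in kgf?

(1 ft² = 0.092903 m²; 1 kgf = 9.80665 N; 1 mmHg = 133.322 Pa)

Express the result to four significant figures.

2886 mmHg × 133.322 → 384767 Pa
0.2337 ft² × 0.092903 → 0.0217114 m²
F = P × A = 384767 Pa × 0.0217114 m² = 8353.83 N
8353.83 N ÷ (9.80665 N/kgf) = 851.854 kgf

851.9 kgf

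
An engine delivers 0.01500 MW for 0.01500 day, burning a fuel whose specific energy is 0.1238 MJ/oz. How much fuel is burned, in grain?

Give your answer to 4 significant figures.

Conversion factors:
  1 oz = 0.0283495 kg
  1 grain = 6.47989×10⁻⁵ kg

6.870×10⁴ grain

0.01500 MW → 15000 W
0.01500 day → 1296 s
E = P × t = 15000 × 1296 = 1.944×10⁷ J
0.1238 MJ/oz → 4.36692×10⁶ J/kg
m = E / e_s = 1.944×10⁷ / 4.36692×10⁶ = 4.45165 kg
In grain: 4.45165 / 6.47989×10⁻⁵ = 68699.5 grain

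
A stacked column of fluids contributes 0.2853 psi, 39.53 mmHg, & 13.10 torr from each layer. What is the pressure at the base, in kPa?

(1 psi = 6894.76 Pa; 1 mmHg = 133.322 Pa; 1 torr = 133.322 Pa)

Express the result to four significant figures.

0.2853 psi × 6894.76 = 1967.08 Pa
39.53 mmHg × 133.322 = 5270.22 Pa
13.10 torr × 133.322 = 1746.52 Pa
Sum: 1967.08 + 5270.22 + 1746.52 = 8983.82 Pa
In kPa: 8983.82 / 1000 = 8.98382 kPa

8.984 kPa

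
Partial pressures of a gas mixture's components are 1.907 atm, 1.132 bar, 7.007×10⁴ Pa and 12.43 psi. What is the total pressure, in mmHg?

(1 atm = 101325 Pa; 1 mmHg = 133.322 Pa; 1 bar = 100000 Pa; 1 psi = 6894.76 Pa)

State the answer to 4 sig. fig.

3467 mmHg

1.907 atm × 101325 = 193227 Pa
1.132 bar × 100000 = 113200 Pa
7.007×10⁴ Pa (already Pa)
12.43 psi × 6894.76 = 85701.9 Pa
Total: 193227 + 113200 + 70070 + 85701.9 = 462199 Pa
In mmHg: 462199 / 133.322 = 3466.79 mmHg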